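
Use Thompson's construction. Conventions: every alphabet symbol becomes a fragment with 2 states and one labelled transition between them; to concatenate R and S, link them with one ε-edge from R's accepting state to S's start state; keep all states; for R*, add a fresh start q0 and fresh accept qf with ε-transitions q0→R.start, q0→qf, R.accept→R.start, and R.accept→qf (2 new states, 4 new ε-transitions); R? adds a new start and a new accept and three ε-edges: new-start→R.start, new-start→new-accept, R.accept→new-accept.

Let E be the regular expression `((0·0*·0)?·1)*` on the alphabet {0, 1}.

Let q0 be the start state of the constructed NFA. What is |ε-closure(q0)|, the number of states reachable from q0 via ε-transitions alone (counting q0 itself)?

Work bottom-up. For each fragment F, track |ε-closure(F.start)| and whether F's accept lies in that closure (i.e. whether F accepts ε). A single-symbol fragment has closure size 1 and does not accept ε.
  0* → new start has ε-edges to the inner start and to the new accept, so |closure| = 2 + 1 = 3
  0·0*·0 → same as the first factor's closure: |closure| = 1
  (0·0*·0)? → |closure| = 1 (new start) + 1 (body) + 1 (new accept, via ε) = 3
  (0·0*·0)?·1 → |closure| = 3 + 1 = 4 (closure spills across the concat boundary because the left factor accepts ε)
  ((0·0*·0)?·1)* → the star's fresh start ε-reaches both the body's start and the fresh accept: |closure| = 2 + 4 = 6

6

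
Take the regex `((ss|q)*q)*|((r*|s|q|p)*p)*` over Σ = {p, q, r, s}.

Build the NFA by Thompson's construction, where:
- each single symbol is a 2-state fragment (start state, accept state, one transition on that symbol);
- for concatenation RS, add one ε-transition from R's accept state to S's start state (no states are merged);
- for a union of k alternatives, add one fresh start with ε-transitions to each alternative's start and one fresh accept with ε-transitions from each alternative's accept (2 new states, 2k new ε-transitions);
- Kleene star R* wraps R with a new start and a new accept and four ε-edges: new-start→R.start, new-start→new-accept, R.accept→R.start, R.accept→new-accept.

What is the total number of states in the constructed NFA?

Building bottom-up:
Each of the 9 symbol leaves contributes a 2-state fragment.
  ss — 4 states
  ss|q — 8 states
  (ss|q)* — 10 states
  (ss|q)*q — 12 states
  ((ss|q)*q)* — 14 states
  r* — 4 states
  r*|s|q|p — 12 states
  (r*|s|q|p)* — 14 states
  (r*|s|q|p)*p — 16 states
  ((r*|s|q|p)*p)* — 18 states
  ((ss|q)*q)*|((r*|s|q|p)*p)* — 34 states

34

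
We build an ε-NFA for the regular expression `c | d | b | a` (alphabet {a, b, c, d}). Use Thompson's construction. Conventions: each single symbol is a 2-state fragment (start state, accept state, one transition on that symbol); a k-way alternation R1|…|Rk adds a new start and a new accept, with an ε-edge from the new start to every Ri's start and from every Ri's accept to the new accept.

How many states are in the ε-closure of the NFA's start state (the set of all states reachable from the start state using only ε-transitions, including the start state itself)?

Work bottom-up. For each fragment F, track |ε-closure(F.start)| and whether F's accept lies in that closure (i.e. whether F accepts ε). A single-symbol fragment has closure size 1 and does not accept ε.
  c | d | b | a : new start ε-reaches every alternative's start; none of them accept ε, so the new accept is not reached: |ε-closure| = 1 + 1 + 1 + 1 + 1 = 5

5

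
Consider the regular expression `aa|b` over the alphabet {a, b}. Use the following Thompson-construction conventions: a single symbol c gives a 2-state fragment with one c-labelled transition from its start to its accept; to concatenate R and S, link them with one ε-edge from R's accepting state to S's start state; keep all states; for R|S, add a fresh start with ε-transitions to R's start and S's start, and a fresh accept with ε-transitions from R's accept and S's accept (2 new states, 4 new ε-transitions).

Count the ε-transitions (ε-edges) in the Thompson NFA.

Bottom-up over the parse tree:
Each of the 3 symbol leaves contributes 0 ε-transitions.
  aa : 1 ε-transition
  aa|b : 5 ε-transitions

5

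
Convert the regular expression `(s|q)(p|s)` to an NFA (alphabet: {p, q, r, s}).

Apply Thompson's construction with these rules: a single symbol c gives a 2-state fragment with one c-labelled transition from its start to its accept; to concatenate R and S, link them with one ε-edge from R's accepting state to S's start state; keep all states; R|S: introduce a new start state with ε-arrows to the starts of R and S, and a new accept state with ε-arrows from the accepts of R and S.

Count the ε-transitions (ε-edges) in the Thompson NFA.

9

Bottom-up over the parse tree:
Each of the 4 symbol leaves contributes 0 ε-transitions.
  s|q → 4 ε-transitions
  p|s → 4 ε-transitions
  (s|q)(p|s) → 9 ε-transitions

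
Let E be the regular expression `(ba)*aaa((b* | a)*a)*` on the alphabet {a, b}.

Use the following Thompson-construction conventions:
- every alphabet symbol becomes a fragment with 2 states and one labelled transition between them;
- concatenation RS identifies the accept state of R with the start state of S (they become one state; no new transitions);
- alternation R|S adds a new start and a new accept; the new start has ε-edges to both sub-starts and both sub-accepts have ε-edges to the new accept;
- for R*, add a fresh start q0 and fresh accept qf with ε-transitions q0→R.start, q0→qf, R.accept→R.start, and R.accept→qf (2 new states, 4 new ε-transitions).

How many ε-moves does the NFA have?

20

By structural recursion:
Each of the 8 symbol leaves contributes 0 ε-transitions.
  ba = 0 ε-transitions
  (ba)* = 4 ε-transitions
  b* = 4 ε-transitions
  b* | a = 8 ε-transitions
  (b* | a)* = 12 ε-transitions
  (b* | a)*a = 12 ε-transitions
  ((b* | a)*a)* = 16 ε-transitions
  (ba)*aaa((b* | a)*a)* = 20 ε-transitions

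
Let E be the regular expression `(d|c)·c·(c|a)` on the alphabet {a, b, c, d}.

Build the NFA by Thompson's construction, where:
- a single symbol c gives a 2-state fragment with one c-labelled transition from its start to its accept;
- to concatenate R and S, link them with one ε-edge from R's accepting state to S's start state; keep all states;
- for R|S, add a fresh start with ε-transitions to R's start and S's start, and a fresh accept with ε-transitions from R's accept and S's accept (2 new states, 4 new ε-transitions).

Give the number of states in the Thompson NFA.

14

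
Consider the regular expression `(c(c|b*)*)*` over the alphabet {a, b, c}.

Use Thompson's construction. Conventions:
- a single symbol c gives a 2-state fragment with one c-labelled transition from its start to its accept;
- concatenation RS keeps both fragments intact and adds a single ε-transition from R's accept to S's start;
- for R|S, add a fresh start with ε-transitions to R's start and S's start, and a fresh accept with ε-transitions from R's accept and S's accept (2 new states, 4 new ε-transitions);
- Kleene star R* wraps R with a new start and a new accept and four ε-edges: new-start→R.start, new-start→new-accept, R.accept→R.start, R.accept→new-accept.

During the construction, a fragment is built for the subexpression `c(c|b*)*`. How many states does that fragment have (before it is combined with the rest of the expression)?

12

Fragment for `c(c|b*)*`:
Each of the 3 symbol leaves contributes a 2-state fragment.
  b* → 4 states
  c|b* → 8 states
  (c|b*)* → 10 states
  c(c|b*)* → 12 states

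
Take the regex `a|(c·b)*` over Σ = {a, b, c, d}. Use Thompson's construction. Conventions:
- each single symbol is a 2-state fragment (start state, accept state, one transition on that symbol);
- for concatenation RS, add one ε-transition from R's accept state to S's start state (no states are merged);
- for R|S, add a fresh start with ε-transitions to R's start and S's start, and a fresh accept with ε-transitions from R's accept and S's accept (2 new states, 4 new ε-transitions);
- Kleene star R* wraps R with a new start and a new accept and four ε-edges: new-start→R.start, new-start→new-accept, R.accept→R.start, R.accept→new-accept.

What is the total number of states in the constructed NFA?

Recursing over subexpressions:
Each of the 3 symbol leaves contributes a 2-state fragment.
  c·b → 4 states
  (c·b)* → 6 states
  a|(c·b)* → 10 states

10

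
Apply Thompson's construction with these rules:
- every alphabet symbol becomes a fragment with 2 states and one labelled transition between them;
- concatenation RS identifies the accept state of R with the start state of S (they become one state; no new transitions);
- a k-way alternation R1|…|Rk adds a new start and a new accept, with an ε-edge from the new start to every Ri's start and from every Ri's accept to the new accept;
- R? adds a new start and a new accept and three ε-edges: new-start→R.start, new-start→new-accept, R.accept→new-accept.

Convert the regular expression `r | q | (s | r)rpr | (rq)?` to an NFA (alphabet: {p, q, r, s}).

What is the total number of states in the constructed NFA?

Building bottom-up:
Each of the 9 symbol leaves contributes a 2-state fragment.
  s | r : 6 states
  (s | r)rpr : 9 states
  rq : 3 states
  (rq)? : 5 states
  r | q | (s | r)rpr | (rq)? : 20 states

20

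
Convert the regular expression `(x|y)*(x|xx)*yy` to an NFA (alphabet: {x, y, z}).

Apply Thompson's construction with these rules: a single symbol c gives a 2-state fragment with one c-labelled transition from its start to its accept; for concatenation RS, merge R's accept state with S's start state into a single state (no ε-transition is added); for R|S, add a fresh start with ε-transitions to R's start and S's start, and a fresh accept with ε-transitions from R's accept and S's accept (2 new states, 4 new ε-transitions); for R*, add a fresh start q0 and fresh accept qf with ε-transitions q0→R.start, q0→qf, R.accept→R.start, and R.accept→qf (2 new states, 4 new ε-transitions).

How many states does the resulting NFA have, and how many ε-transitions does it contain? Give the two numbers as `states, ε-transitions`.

Building bottom-up:
Each of the 7 symbol leaves contributes 2 states and 0 ε-transitions.
  x|y = 6 states, 4 ε-transitions
  (x|y)* = 8 states, 8 ε-transitions
  xx = 3 states, 0 ε-transitions
  x|xx = 7 states, 4 ε-transitions
  (x|xx)* = 9 states, 8 ε-transitions
  (x|y)*(x|xx)*yy = 18 states, 16 ε-transitions

18, 16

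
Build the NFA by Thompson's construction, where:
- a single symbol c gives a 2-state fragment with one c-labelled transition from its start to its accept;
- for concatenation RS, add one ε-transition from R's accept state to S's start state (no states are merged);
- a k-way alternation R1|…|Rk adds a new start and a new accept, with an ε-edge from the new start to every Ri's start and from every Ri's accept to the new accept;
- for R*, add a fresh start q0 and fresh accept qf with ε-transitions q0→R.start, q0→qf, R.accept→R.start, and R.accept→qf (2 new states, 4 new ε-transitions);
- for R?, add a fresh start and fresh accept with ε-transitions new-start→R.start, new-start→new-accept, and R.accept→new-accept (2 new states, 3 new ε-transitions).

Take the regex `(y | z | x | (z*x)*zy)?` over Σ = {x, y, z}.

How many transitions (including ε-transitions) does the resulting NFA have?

29

Bottom-up over the parse tree:
Each of the 7 symbol leaves contributes 1 transition (1 symbol, 0 ε).
  z* = 5 transitions (1 symbol, 4 ε)
  z*x = 7 transitions (2 symbol, 5 ε)
  (z*x)* = 11 transitions (2 symbol, 9 ε)
  (z*x)*zy = 15 transitions (4 symbol, 11 ε)
  y | z | x | (z*x)*zy = 26 transitions (7 symbol, 19 ε)
  (y | z | x | (z*x)*zy)? = 29 transitions (7 symbol, 22 ε)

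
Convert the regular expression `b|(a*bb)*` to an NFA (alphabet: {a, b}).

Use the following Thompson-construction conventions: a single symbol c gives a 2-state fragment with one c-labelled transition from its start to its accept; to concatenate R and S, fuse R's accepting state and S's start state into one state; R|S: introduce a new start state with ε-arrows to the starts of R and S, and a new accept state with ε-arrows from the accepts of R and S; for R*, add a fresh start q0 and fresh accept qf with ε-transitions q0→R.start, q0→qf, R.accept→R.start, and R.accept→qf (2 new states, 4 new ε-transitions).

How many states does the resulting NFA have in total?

12

Per subexpression:
Each of the 4 symbol leaves contributes a 2-state fragment.
  a* : 4 states
  a*bb : 6 states
  (a*bb)* : 8 states
  b|(a*bb)* : 12 states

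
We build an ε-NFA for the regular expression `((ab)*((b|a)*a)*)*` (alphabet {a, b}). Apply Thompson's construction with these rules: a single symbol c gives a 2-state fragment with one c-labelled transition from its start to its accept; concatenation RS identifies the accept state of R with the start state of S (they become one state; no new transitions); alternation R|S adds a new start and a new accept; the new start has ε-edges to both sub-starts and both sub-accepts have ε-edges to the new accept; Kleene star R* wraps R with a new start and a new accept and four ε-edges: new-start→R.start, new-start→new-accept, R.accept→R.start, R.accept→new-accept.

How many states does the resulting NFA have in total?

17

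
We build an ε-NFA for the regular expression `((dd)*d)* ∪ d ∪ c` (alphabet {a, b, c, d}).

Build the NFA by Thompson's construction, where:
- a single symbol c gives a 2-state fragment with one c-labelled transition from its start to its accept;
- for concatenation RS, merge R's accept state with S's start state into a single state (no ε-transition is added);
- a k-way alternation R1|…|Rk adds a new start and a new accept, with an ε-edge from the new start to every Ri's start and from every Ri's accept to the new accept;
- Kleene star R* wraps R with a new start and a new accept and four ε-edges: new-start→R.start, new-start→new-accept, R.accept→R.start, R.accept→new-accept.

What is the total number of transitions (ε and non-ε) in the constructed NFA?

19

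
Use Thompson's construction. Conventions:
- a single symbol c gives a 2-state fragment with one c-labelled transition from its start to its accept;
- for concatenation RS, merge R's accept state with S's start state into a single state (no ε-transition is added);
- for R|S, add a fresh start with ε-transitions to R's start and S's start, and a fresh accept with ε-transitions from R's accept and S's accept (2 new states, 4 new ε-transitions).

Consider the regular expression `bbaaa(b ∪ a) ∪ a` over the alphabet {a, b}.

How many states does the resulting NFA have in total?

Building bottom-up:
Each of the 8 symbol leaves contributes a 2-state fragment.
  b ∪ a → 6 states
  bbaaa(b ∪ a) → 11 states
  bbaaa(b ∪ a) ∪ a → 15 states

15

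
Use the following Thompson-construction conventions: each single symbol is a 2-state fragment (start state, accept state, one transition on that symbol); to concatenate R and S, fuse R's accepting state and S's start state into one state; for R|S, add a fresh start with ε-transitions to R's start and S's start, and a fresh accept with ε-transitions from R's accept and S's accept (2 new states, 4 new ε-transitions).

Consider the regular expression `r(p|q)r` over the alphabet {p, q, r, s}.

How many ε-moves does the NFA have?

4

Recursing over subexpressions:
Each of the 4 symbol leaves contributes 0 ε-transitions.
  p|q — 4 ε-transitions
  r(p|q)r — 4 ε-transitions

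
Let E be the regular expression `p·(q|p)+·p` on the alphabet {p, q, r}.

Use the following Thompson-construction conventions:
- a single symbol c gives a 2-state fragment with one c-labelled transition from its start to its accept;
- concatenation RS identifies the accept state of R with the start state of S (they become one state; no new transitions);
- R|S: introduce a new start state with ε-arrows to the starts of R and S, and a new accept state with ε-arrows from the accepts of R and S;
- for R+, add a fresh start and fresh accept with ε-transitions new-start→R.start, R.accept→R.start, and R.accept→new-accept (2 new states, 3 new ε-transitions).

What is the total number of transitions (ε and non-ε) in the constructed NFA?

11

Building bottom-up:
Each of the 4 symbol leaves contributes 1 transition (1 symbol, 0 ε).
  q|p = 6 transitions (2 symbol, 4 ε)
  (q|p)+ = 9 transitions (2 symbol, 7 ε)
  p·(q|p)+·p = 11 transitions (4 symbol, 7 ε)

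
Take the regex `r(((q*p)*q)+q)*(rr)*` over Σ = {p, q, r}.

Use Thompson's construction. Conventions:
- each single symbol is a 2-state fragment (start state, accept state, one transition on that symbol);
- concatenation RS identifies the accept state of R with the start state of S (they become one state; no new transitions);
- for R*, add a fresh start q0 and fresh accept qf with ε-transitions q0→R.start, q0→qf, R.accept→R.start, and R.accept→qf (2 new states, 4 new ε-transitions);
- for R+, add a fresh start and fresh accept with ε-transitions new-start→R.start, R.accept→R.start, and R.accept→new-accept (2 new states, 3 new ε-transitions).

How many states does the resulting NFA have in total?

18

Per subexpression:
Each of the 7 symbol leaves contributes a 2-state fragment.
  q* — 4 states
  q*p — 5 states
  (q*p)* — 7 states
  (q*p)*q — 8 states
  ((q*p)*q)+ — 10 states
  ((q*p)*q)+q — 11 states
  (((q*p)*q)+q)* — 13 states
  rr — 3 states
  (rr)* — 5 states
  r(((q*p)*q)+q)*(rr)* — 18 states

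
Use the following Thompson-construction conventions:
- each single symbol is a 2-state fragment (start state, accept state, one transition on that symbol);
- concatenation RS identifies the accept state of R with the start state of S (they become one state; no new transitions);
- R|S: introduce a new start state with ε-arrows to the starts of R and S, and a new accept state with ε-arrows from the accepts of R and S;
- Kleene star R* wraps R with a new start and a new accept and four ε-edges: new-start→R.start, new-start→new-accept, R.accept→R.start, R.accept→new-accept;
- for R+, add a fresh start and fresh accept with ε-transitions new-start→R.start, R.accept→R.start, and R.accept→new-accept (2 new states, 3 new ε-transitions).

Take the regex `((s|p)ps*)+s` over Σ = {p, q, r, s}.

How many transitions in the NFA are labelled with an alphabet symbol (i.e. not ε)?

5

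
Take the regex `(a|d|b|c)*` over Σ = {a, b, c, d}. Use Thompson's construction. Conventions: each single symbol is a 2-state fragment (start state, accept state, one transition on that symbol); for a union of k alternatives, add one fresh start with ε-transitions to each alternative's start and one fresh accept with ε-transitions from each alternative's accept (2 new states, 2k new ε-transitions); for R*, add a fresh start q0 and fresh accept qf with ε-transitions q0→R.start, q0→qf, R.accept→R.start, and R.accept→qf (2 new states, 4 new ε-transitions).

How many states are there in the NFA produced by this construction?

Building bottom-up:
Each of the 4 symbol leaves contributes a 2-state fragment.
  a|d|b|c : 10 states
  (a|d|b|c)* : 12 states

12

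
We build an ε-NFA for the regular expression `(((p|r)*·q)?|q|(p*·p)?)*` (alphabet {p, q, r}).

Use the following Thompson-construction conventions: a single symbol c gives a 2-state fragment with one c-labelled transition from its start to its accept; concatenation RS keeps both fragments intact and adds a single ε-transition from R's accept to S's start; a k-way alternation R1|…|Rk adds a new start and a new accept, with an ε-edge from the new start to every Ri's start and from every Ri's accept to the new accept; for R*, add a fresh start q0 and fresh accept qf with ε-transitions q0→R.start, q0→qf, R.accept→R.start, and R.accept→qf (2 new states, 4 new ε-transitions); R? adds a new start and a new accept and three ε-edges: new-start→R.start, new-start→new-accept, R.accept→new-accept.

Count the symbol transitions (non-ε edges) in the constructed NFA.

6

Building bottom-up:
Each of the 6 symbol leaves contributes exactly 1 symbol transition.
  p|r : 2 symbol transitions
  (p|r)* : 2 symbol transitions
  (p|r)*·q : 3 symbol transitions
  ((p|r)*·q)? : 3 symbol transitions
  p* : 1 symbol transition
  p*·p : 2 symbol transitions
  (p*·p)? : 2 symbol transitions
  ((p|r)*·q)?|q|(p*·p)? : 6 symbol transitions
  (((p|r)*·q)?|q|(p*·p)?)* : 6 symbol transitions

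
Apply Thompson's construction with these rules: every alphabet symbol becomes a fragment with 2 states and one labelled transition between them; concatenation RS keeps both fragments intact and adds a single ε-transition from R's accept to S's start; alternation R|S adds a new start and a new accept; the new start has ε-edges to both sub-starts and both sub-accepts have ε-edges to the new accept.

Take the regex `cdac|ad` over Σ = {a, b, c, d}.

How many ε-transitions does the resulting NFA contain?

8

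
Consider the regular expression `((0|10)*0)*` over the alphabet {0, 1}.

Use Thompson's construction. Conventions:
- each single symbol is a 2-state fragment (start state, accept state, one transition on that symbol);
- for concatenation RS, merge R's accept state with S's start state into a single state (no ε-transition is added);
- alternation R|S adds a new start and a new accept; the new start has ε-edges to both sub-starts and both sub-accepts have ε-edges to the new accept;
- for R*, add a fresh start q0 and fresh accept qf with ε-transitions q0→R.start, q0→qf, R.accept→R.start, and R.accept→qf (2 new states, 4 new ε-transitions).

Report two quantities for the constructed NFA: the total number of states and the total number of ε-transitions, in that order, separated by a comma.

12, 12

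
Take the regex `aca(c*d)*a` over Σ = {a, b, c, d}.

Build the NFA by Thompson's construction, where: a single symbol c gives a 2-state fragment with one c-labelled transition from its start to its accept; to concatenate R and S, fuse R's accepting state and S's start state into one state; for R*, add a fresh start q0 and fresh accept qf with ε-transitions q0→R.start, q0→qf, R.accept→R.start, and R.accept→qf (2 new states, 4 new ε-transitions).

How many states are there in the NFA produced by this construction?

11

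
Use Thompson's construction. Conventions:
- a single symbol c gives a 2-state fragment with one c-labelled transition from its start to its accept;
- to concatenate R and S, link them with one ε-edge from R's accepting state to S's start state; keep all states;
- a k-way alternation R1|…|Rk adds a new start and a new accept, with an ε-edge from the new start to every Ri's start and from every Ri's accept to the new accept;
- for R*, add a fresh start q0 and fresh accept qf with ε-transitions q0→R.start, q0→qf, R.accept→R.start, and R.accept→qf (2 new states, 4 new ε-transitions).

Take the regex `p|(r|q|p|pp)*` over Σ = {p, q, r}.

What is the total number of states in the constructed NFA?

By structural recursion:
Each of the 6 symbol leaves contributes a 2-state fragment.
  pp : 4 states
  r|q|p|pp : 12 states
  (r|q|p|pp)* : 14 states
  p|(r|q|p|pp)* : 18 states

18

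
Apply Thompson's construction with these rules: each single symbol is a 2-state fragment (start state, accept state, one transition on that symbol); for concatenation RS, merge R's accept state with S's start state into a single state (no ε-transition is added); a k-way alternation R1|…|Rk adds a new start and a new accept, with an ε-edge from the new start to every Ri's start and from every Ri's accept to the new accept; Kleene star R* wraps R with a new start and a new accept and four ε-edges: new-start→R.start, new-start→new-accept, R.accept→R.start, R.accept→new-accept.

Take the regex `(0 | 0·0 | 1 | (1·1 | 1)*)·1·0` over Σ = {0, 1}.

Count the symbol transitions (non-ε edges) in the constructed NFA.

9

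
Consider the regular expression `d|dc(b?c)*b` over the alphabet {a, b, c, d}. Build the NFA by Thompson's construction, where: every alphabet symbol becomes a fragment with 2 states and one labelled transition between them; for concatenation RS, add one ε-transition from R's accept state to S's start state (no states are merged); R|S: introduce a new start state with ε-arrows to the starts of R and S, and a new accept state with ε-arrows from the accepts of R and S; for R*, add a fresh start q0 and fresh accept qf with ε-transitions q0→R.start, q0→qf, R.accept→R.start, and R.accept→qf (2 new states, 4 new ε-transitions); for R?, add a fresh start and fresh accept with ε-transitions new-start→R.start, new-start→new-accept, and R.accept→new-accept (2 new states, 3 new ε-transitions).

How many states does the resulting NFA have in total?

Bottom-up over the parse tree:
Each of the 6 symbol leaves contributes a 2-state fragment.
  b? — 4 states
  b?c — 6 states
  (b?c)* — 8 states
  dc(b?c)*b — 14 states
  d|dc(b?c)*b — 18 states

18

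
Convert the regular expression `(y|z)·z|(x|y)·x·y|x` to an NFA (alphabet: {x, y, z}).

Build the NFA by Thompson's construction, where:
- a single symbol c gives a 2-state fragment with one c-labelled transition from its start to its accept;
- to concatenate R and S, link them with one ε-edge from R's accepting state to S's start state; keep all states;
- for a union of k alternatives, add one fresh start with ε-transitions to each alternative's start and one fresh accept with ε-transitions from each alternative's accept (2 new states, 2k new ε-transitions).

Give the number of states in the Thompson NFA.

By structural recursion:
Each of the 8 symbol leaves contributes a 2-state fragment.
  y|z — 6 states
  (y|z)·z — 8 states
  x|y — 6 states
  (x|y)·x·y — 10 states
  (y|z)·z|(x|y)·x·y|x — 22 states

22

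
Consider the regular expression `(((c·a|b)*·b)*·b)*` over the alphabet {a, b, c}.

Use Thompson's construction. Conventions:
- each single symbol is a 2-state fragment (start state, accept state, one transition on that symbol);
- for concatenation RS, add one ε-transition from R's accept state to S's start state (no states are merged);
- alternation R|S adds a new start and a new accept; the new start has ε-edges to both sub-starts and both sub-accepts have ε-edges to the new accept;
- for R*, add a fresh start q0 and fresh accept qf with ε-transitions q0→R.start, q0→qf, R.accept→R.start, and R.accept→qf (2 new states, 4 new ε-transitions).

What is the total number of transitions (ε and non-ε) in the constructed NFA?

24

By structural recursion:
Each of the 5 symbol leaves contributes 1 transition (1 symbol, 0 ε).
  c·a = 3 transitions (2 symbol, 1 ε)
  c·a|b = 8 transitions (3 symbol, 5 ε)
  (c·a|b)* = 12 transitions (3 symbol, 9 ε)
  (c·a|b)*·b = 14 transitions (4 symbol, 10 ε)
  ((c·a|b)*·b)* = 18 transitions (4 symbol, 14 ε)
  ((c·a|b)*·b)*·b = 20 transitions (5 symbol, 15 ε)
  (((c·a|b)*·b)*·b)* = 24 transitions (5 symbol, 19 ε)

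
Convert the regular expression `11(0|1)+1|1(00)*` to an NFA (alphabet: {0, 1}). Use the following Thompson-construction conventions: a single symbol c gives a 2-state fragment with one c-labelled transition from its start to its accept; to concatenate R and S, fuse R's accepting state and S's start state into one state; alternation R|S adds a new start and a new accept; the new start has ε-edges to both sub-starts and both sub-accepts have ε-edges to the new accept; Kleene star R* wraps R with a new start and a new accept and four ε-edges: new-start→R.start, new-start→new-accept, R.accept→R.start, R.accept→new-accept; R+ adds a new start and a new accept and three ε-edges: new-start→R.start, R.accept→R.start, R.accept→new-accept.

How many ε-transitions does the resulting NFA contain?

Bottom-up over the parse tree:
Each of the 8 symbol leaves contributes 0 ε-transitions.
  0|1 : 4 ε-transitions
  (0|1)+ : 7 ε-transitions
  11(0|1)+1 : 7 ε-transitions
  00 : 0 ε-transitions
  (00)* : 4 ε-transitions
  1(00)* : 4 ε-transitions
  11(0|1)+1|1(00)* : 15 ε-transitions

15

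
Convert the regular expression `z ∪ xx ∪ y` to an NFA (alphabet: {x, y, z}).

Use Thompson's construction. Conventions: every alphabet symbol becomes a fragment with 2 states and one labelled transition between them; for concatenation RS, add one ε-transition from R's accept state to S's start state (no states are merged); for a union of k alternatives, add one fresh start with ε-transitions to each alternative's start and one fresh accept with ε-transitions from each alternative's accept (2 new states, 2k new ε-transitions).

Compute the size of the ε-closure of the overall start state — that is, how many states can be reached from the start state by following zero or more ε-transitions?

4

Let C(F) = |ε-closure(F.start)| within fragment F, and note whether F accepts ε. Symbol fragments have C = 1 and do not accept ε. Then:
  xx — |closure| equals the left operand's closure size = 1 (its accept is not ε-reachable, so the closure stops there)
  z ∪ xx ∪ y — |closure| = 1 + 1 + 1 + 1 = 4 (the new accept is not ε-reachable since no branch accepts ε)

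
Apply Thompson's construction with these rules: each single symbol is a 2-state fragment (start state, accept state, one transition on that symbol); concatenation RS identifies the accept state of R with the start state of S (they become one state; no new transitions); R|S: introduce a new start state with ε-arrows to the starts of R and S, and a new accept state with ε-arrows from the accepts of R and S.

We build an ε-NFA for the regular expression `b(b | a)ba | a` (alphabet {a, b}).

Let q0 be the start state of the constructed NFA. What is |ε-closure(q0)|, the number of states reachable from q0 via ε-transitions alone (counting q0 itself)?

Let C(F) = |ε-closure(F.start)| within fragment F, and note whether F accepts ε. Symbol fragments have C = 1 and do not accept ε. Then:
  b | a → |ε-closure| = 1 + 1 + 1 = 3 (the new accept is not ε-reachable since no branch accepts ε)
  b(b | a)ba → |ε-closure| equals the left operand's closure size = 1 (its accept is not ε-reachable, so the closure stops there)
  b(b | a)ba | a → new start ε-reaches every alternative's start; none of them accept ε, so the new accept is not reached: |ε-closure| = 1 + 1 + 1 = 3

3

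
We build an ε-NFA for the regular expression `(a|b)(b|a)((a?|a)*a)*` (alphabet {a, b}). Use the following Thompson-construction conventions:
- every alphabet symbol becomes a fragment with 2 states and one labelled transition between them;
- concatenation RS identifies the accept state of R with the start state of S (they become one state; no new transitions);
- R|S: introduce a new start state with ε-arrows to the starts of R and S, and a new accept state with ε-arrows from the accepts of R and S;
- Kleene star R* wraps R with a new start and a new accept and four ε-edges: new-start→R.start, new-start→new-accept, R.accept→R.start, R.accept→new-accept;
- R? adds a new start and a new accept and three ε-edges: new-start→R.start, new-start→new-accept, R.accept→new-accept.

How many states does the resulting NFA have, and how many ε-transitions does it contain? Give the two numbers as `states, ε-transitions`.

23, 23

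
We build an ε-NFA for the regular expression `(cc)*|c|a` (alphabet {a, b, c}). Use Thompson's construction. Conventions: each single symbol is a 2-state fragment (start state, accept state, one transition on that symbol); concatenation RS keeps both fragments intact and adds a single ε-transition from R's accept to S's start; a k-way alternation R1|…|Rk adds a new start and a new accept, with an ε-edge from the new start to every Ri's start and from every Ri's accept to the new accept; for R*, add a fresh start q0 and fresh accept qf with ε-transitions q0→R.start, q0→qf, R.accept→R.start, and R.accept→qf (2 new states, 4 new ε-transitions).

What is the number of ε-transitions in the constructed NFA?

Building bottom-up:
Each of the 4 symbol leaves contributes 0 ε-transitions.
  cc → 1 ε-transition
  (cc)* → 5 ε-transitions
  (cc)*|c|a → 11 ε-transitions

11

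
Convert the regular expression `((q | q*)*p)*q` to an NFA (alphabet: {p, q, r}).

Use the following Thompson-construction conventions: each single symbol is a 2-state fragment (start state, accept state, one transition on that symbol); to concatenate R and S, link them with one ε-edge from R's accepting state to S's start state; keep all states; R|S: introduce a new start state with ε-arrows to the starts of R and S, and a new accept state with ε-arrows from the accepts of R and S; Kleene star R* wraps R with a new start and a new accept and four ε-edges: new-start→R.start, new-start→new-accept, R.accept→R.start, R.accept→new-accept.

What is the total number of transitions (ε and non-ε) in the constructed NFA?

22

Per subexpression:
Each of the 4 symbol leaves contributes 1 transition (1 symbol, 0 ε).
  q* — 5 transitions (1 symbol, 4 ε)
  q | q* — 10 transitions (2 symbol, 8 ε)
  (q | q*)* — 14 transitions (2 symbol, 12 ε)
  (q | q*)*p — 16 transitions (3 symbol, 13 ε)
  ((q | q*)*p)* — 20 transitions (3 symbol, 17 ε)
  ((q | q*)*p)*q — 22 transitions (4 symbol, 18 ε)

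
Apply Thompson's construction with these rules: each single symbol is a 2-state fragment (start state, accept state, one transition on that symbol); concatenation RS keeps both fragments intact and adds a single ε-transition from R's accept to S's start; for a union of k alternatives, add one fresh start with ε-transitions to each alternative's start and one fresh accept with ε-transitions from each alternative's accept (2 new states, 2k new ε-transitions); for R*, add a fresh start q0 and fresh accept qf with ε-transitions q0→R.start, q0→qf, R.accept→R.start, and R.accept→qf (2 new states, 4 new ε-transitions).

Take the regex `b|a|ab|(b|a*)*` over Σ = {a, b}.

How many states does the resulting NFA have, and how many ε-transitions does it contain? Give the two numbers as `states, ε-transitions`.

Bottom-up over the parse tree:
Each of the 6 symbol leaves contributes 2 states and 0 ε-transitions.
  ab : 4 states, 1 ε-transition
  a* : 4 states, 4 ε-transitions
  b|a* : 8 states, 8 ε-transitions
  (b|a*)* : 10 states, 12 ε-transitions
  b|a|ab|(b|a*)* : 20 states, 21 ε-transitions

20, 21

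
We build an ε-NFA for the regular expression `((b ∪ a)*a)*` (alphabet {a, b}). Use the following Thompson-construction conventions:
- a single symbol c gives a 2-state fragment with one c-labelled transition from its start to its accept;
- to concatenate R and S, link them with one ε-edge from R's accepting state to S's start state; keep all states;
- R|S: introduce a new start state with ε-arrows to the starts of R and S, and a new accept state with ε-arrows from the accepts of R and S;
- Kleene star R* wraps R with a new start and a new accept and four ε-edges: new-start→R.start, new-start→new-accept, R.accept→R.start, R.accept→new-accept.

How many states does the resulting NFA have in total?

Building bottom-up:
Each of the 3 symbol leaves contributes a 2-state fragment.
  b ∪ a = 6 states
  (b ∪ a)* = 8 states
  (b ∪ a)*a = 10 states
  ((b ∪ a)*a)* = 12 states

12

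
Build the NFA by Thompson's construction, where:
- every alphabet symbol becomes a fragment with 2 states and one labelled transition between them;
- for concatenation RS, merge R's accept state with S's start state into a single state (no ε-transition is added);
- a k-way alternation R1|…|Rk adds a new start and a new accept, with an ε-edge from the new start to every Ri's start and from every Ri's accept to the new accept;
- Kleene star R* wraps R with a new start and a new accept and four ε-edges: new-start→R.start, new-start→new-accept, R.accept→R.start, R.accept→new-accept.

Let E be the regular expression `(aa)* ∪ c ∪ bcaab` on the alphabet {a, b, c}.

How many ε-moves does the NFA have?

Building bottom-up:
Each of the 8 symbol leaves contributes 0 ε-transitions.
  aa — 0 ε-transitions
  (aa)* — 4 ε-transitions
  bcaab — 0 ε-transitions
  (aa)* ∪ c ∪ bcaab — 10 ε-transitions

10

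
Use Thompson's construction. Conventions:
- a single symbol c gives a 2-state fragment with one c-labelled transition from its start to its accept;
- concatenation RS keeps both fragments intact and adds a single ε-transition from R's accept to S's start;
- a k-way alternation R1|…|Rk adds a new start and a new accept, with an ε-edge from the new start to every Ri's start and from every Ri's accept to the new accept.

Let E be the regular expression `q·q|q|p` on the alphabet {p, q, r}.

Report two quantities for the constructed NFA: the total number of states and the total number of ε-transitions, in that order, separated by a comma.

Building bottom-up:
Each of the 4 symbol leaves contributes 2 states and 0 ε-transitions.
  q·q : 4 states, 1 ε-transition
  q·q|q|p : 10 states, 7 ε-transitions

10, 7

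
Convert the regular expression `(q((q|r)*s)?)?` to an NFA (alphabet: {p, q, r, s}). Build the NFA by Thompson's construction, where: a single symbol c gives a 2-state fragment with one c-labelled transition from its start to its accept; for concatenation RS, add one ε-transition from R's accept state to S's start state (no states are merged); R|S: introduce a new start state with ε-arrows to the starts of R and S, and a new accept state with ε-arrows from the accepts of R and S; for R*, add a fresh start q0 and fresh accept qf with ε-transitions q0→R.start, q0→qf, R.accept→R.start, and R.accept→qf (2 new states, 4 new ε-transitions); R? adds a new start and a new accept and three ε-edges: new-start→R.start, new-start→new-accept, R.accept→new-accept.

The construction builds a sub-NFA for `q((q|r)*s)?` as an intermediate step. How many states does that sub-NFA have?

Fragment for `q((q|r)*s)?`:
Each of the 4 symbol leaves contributes a 2-state fragment.
  q|r = 6 states
  (q|r)* = 8 states
  (q|r)*s = 10 states
  ((q|r)*s)? = 12 states
  q((q|r)*s)? = 14 states

14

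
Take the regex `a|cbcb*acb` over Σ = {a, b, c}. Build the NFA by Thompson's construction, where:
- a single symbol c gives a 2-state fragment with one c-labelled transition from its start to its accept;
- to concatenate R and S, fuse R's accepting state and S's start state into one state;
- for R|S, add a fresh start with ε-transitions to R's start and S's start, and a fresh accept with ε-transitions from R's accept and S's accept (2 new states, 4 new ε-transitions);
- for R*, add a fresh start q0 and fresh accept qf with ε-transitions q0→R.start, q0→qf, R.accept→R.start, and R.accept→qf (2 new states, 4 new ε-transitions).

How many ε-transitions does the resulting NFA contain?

Per subexpression:
Each of the 8 symbol leaves contributes 0 ε-transitions.
  b* → 4 ε-transitions
  cbcb*acb → 4 ε-transitions
  a|cbcb*acb → 8 ε-transitions

8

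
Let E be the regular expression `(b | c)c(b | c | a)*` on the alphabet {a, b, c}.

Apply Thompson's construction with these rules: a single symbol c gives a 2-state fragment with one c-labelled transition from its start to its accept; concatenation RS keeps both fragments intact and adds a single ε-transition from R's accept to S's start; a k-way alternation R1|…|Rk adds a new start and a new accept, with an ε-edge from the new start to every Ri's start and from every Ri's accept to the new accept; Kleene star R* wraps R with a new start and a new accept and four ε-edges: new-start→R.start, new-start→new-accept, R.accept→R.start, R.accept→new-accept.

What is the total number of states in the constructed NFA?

18

Per subexpression:
Each of the 6 symbol leaves contributes a 2-state fragment.
  b | c = 6 states
  b | c | a = 8 states
  (b | c | a)* = 10 states
  (b | c)c(b | c | a)* = 18 states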